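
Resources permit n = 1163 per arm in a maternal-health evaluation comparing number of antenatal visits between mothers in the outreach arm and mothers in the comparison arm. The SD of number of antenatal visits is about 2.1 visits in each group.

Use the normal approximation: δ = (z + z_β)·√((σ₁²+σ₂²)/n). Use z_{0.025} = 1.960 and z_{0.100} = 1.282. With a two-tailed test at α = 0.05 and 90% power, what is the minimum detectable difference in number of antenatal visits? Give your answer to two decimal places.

Minimum detectable difference ≈ 0.28 visits

δ = (z_{α/2} + z_β) · √((σ₁²+σ₂²)/n)
  = (1.960 + 1.282) · √(8.82/1163)
  = 3.242 · √0.00758
  = 3.242 · 0.0871
  = 0.2823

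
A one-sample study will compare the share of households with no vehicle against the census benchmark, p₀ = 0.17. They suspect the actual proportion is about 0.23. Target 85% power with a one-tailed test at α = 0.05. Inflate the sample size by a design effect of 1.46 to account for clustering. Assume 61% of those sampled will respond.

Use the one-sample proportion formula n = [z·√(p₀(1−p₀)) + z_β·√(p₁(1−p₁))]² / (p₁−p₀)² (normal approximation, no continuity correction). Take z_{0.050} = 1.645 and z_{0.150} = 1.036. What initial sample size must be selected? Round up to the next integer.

n = 739

n = [z_α·√(p₀q₀) + z_β·√(p₁q₁)]² / (p₁ − p₀)²
  = [1.645·√(0.17·0.83) + 1.036·√(0.23·0.77)]² / (0.06)²
  = [1.645·0.3756 + 1.036·0.4208]² / 0.0036
  = [1.0539]² / 0.0036
  = 308.53
Design effect: 1.46 × 308.53 = 450.45.
Adjust for 61% response: 450.45 / 0.61 = 738.44.
Round up → n = 739.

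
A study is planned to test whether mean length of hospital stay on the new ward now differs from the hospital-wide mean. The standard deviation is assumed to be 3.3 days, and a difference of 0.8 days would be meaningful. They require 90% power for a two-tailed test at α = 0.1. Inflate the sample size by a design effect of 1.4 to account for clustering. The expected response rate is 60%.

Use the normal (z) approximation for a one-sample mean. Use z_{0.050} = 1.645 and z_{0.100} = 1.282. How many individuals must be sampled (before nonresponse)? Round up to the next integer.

n = (z_{α/2} + z_β)² · σ² / δ²
  = (1.645 + 1.282)² · 3.3² / 0.8²
  = 8.5673 · 10.89 / 0.64
  = 145.78
Design effect: 1.4 × 145.78 = 204.09.
Adjust for 60% response: 204.09 / 0.60 = 340.15.
Round up → n = 341.

n = 341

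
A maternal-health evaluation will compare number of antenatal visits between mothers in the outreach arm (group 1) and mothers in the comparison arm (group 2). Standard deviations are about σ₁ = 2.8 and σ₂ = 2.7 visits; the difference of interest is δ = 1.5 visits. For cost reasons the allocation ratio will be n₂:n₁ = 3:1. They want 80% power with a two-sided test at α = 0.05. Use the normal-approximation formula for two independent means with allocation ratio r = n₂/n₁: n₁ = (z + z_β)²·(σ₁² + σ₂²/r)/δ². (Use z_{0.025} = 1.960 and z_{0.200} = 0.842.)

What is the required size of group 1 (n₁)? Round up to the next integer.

n₁ = 36

n₁ = (z_{α/2} + z_β)² · (σ₁² + σ₂²/r) / δ²
   = (1.960 + 0.842)² · (2.8² + 2.7²/3) / 1.5²
   = 7.8512 · (7.84 + 2.43) / 2.25
   = 7.8512 · 10.27 / 2.25
   = 35.84
Round up → n₁ = 36; n₂ = r·n₁ = 3 × 36 = 108.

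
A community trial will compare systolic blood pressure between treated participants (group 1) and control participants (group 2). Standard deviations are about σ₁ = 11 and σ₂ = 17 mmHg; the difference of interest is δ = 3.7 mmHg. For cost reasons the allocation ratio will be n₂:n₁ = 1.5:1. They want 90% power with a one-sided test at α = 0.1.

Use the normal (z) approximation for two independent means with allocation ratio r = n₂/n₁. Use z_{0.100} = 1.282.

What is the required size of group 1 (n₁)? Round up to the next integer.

n₁ = 151

n₁ = (z_α + z_β)² · (σ₁² + σ₂²/r) / δ²
   = (1.282 + 1.282)² · (11² + 17²/1.5) / 3.7²
   = 6.5741 · (121 + 192.6667) / 13.69
   = 6.5741 · 313.6667 / 13.69
   = 150.63
Round up → n₁ = 151; n₂ = r·n₁ = 1.5 × 151 = 227.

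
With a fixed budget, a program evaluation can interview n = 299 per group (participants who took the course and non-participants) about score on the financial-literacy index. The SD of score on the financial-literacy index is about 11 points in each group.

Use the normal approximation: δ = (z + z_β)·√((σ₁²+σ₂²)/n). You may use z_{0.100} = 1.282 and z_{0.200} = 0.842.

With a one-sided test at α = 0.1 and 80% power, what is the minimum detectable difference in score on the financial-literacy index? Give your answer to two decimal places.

δ = (z_α + z_β) · √((σ₁²+σ₂²)/n)
  = (1.282 + 0.842) · √(242/299)
  = 2.124 · √0.80936
  = 2.124 · 0.8996
  = 1.9109

Minimum detectable difference ≈ 1.91 points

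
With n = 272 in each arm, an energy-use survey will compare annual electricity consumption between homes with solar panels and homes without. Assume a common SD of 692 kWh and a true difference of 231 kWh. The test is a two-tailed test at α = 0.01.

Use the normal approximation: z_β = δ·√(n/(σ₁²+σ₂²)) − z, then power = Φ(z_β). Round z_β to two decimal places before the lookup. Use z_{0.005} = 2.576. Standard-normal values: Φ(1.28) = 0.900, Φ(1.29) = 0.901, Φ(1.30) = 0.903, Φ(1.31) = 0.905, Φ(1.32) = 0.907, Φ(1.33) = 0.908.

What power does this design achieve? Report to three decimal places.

z_β = δ·√(n/(σ₁²+σ₂²)) − z_{α/2}
    = 231 · √(272/957728) − 2.576
    = 231 · 0.01685 − 2.576
    = 3.8929 − 2.576 = 1.3169 → 1.32
Power = Φ(1.32) = 0.907.

Power ≈ 0.907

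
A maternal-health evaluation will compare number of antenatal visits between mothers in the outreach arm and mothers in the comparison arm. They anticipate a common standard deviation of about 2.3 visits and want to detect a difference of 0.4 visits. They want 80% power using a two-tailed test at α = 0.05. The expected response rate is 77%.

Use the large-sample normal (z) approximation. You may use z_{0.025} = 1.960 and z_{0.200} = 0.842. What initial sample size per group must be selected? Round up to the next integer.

n = (z_{α/2} + z_β)² · (σ₁² + σ₂²) / δ²
  = (1.960 + 0.842)² · (2·2.3² = 10.58) / 0.4²
  = 7.8512 · 10.58 / 0.16
  = 519.16
Adjust for 77% response: 519.16 / 0.77 = 674.23.
Round up → n = 675 per group.

n = 675 per group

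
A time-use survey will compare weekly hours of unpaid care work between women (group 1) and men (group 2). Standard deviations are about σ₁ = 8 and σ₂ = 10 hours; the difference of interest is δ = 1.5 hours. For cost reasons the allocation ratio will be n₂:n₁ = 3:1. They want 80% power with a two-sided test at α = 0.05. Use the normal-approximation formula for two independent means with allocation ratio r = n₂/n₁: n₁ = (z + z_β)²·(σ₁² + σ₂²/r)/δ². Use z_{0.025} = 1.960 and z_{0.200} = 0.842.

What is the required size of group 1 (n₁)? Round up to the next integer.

n₁ = (z_{α/2} + z_β)² · (σ₁² + σ₂²/r) / δ²
   = (1.960 + 0.842)² · (8² + 10²/3) / 1.5²
   = 7.8512 · (64 + 33.3333) / 2.25
   = 7.8512 · 97.3333 / 2.25
   = 339.64
Round up → n₁ = 340; n₂ = r·n₁ = 3 × 340 = 1020.

n₁ = 340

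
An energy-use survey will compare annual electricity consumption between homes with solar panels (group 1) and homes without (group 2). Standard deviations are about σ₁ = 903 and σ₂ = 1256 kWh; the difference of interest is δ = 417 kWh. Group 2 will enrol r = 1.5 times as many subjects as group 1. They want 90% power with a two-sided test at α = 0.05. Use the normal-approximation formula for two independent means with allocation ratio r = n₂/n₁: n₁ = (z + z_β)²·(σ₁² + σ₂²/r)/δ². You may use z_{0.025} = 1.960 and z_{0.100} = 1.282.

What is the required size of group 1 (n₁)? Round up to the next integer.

n₁ = 113

n₁ = (z_{α/2} + z_β)² · (σ₁² + σ₂²/r) / δ²
   = (1.960 + 1.282)² · (903² + 1256²/1.5) / 417²
   = 10.5106 · (815409 + 1051690.7) / 173889
   = 10.5106 · 1867099.7 / 173889
   = 112.86
Round up → n₁ = 113; n₂ = r·n₁ = 1.5 × 113 = 170.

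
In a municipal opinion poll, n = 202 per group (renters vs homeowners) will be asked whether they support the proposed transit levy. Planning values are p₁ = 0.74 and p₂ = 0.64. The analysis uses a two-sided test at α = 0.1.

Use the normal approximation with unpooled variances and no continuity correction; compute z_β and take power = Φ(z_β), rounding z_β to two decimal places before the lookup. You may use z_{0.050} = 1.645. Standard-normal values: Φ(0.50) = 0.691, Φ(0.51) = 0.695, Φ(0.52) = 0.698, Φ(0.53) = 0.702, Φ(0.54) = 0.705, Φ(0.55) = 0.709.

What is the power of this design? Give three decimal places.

z_β = |p₁−p₂|·√(n/[p₁q₁+p₂q₂]) − z_{α/2}
    = 0.10 · √(202/0.4228) − 1.645
    = 0.10 · 21.8579 − 1.645
    = 2.1858 − 1.645 = 0.5408 → 0.54
Power = Φ(0.54) = 0.705.

Power ≈ 0.705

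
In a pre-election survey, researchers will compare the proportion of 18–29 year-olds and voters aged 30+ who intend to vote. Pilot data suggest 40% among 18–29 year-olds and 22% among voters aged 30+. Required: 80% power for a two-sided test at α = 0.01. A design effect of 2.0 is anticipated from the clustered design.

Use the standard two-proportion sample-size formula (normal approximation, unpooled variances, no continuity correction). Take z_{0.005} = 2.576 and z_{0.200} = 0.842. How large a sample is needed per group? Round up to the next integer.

n = (z_{α/2} + z_β)² · [p₁(1−p₁) + p₂(1−p₂)] / (p₁ − p₂)²
  = (2.576 + 0.842)² · (0.40·0.60 + 0.22·0.78) / (0.18)²
  = (3.418)² · (0.2400 + 0.1716) / 0.0324
  = 11.6827 · 0.4116 / 0.0324
  = 148.41
Design effect: 2.0 × 148.41 = 296.83.
Round up → n = 297 per group.

n = 297 per group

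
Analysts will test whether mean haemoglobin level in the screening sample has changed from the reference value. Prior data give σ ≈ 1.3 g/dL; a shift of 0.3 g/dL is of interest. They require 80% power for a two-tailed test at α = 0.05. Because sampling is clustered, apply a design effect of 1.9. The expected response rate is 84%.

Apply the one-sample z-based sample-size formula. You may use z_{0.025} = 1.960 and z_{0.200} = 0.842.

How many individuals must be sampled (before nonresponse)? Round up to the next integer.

n = 334

n = (z_{α/2} + z_β)² · σ² / δ²
  = (1.960 + 0.842)² · 1.3² / 0.3²
  = 7.8512 · 1.69 / 0.09
  = 147.43
Design effect: 1.9 × 147.43 = 280.11.
Adjust for 84% response: 280.11 / 0.84 = 333.47.
Round up → n = 334.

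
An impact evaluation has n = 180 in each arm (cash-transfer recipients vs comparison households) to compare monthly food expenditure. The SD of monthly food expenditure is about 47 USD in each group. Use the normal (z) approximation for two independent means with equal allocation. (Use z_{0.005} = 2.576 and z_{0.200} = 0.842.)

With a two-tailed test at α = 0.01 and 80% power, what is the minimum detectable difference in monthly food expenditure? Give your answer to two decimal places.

δ = (z_{α/2} + z_β) · √((σ₁²+σ₂²)/n)
  = (2.576 + 0.842) · √(4418/180)
  = 3.418 · √24.5444
  = 3.418 · 4.9542
  = 16.9336

Minimum detectable difference ≈ 16.93 USD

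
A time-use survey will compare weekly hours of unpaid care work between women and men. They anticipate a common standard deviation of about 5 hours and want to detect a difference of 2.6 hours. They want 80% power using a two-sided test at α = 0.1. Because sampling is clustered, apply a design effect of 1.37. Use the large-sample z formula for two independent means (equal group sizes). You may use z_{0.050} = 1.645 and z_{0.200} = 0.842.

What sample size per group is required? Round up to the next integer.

n = 63 per group

n = (z_{α/2} + z_β)² · (σ₁² + σ₂²) / δ²
  = (1.645 + 0.842)² · (2·5² = 50) / 2.6²
  = 6.1852 · 50 / 6.76
  = 45.75
Design effect: 1.37 × 45.75 = 62.68.
Round up → n = 63 per group.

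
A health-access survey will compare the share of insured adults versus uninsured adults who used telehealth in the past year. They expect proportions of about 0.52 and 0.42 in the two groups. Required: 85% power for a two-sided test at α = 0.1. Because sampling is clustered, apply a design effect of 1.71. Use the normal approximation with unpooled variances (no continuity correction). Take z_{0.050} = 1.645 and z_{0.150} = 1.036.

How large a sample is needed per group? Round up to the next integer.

n = 607 per group

n = (z_{α/2} + z_β)² · [p₁(1−p₁) + p₂(1−p₂)] / (p₁ − p₂)²
  = (1.645 + 1.036)² · (0.52·0.48 + 0.42·0.58) / (0.10)²
  = (2.681)² · (0.2496 + 0.2436) / 0.0100
  = 7.1878 · 0.4932 / 0.0100
  = 354.50
Design effect: 1.71 × 354.50 = 606.20.
Round up → n = 607 per group.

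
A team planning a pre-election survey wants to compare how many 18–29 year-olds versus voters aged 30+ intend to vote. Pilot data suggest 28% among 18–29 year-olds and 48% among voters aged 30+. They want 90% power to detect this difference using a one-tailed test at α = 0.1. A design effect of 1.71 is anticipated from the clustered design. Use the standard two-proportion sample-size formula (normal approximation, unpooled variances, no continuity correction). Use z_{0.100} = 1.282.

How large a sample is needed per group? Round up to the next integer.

n = (z_α + z_β)² · [p₁(1−p₁) + p₂(1−p₂)] / (p₁ − p₂)²
  = (1.282 + 1.282)² · (0.28·0.72 + 0.48·0.52) / (-0.20)²
  = (2.564)² · (0.2016 + 0.2496) / 0.0400
  = 6.5741 · 0.4512 / 0.0400
  = 74.16
Design effect: 1.71 × 74.16 = 126.81.
Round up → n = 127 per group.

n = 127 per group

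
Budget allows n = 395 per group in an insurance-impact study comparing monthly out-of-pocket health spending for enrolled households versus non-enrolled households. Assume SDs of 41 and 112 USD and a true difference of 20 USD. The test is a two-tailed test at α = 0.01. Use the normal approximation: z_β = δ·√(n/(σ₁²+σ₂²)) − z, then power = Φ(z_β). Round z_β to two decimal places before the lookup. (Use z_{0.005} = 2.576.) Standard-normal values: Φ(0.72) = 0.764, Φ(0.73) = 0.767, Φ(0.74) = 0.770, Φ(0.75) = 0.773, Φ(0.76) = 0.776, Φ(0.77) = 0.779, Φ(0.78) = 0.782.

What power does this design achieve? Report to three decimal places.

z_β = δ·√(n/(σ₁²+σ₂²)) − z_{α/2}
    = 20 · √(395/14225) − 2.576
    = 20 · 0.16664 − 2.576
    = 3.3327 − 2.576 = 0.7567 → 0.76
Power = Φ(0.76) = 0.776.

Power ≈ 0.776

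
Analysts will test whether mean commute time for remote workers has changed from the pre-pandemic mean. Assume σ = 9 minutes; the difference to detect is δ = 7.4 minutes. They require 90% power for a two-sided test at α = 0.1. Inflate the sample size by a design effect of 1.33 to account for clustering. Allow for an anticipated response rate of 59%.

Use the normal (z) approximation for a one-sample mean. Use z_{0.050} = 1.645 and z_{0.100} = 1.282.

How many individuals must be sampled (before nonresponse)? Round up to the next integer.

n = (z_{α/2} + z_β)² · σ² / δ²
  = (1.645 + 1.282)² · 9² / 7.4²
  = 8.5673 · 81 / 54.76
  = 12.67
Design effect: 1.33 × 12.67 = 16.85.
Adjust for 59% response: 16.85 / 0.59 = 28.57.
Round up → n = 29.

n = 29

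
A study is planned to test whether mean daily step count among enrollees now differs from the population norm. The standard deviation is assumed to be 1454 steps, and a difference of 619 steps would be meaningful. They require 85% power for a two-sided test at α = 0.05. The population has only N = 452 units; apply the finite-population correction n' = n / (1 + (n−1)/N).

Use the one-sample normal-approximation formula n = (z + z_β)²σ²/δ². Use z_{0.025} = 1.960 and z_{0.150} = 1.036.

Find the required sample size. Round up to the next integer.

n = 45

n = (z_{α/2} + z_β)² · σ² / δ²
  = (1.960 + 1.036)² · 1454² / 619²
  = 8.9760 · 2114116 / 383161
  = 49.53
Finite-population correction (N = 452): 49.53 / (1 + (49.53 − 1)/452) = 44.72.
Round up → n = 45.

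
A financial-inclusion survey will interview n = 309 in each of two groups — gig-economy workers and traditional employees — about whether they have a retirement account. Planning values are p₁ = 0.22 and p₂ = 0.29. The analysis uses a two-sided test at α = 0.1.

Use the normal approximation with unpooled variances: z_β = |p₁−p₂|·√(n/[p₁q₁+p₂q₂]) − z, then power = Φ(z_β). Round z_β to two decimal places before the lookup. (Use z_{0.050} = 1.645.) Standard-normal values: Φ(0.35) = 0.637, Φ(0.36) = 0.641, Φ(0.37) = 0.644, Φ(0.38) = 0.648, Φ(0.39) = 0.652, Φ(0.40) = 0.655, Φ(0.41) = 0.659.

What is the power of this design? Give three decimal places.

Power ≈ 0.641

z_β = |p₁−p₂|·√(n/[p₁q₁+p₂q₂]) − z_{α/2}
    = 0.07 · √(309/0.3775) − 1.645
    = 0.07 · 28.6102 − 1.645
    = 2.0027 − 1.645 = 0.3577 → 0.36
Power = Φ(0.36) = 0.641.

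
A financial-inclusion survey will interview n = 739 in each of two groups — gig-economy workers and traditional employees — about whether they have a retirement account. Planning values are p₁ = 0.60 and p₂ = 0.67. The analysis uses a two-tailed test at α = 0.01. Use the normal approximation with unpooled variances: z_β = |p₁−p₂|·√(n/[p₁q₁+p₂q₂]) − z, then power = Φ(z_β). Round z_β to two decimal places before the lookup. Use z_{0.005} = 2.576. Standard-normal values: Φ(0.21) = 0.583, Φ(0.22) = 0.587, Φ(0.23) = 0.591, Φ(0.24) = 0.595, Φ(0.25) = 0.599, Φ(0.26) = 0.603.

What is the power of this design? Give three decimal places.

z_β = |p₁−p₂|·√(n/[p₁q₁+p₂q₂]) − z_{α/2}
    = 0.07 · √(739/0.4611) − 2.576
    = 0.07 · 40.0336 − 2.576
    = 2.8024 − 2.576 = 0.2264 → 0.23
Power = Φ(0.23) = 0.591.

Power ≈ 0.591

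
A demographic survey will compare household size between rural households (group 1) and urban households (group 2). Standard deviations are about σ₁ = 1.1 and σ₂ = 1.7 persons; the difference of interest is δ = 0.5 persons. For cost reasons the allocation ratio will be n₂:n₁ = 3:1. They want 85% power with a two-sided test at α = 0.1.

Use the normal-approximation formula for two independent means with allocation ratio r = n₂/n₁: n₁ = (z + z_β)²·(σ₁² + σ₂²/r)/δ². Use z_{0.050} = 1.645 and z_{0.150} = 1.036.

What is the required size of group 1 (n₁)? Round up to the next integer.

n₁ = (z_{α/2} + z_β)² · (σ₁² + σ₂²/r) / δ²
   = (1.645 + 1.036)² · (1.1² + 1.7²/3) / 0.5²
   = 7.1878 · (1.21 + 0.96333) / 0.25
   = 7.1878 · 2.1733 / 0.25
   = 62.49
Round up → n₁ = 63; n₂ = r·n₁ = 3 × 63 = 189.

n₁ = 63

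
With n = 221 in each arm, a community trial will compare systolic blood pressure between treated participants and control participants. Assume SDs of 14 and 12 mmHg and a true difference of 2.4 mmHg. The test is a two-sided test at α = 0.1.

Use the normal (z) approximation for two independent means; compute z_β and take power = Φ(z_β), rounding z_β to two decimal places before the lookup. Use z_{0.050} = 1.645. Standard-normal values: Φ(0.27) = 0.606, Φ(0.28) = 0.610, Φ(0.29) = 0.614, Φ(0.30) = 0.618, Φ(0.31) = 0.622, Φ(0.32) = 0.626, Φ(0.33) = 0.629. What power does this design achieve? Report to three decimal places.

Power ≈ 0.614

z_β = δ·√(n/(σ₁²+σ₂²)) − z_{α/2}
    = 2.4 · √(221/340) − 1.645
    = 2.4 · 0.80623 − 1.645
    = 1.9349 − 1.645 = 0.2899 → 0.29
Power = Φ(0.29) = 0.614.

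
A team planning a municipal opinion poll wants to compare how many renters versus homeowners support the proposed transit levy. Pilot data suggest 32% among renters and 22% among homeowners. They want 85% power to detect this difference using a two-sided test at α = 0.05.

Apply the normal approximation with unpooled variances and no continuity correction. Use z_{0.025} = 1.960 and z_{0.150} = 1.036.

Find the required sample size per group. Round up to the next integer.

n = (z_{α/2} + z_β)² · [p₁(1−p₁) + p₂(1−p₂)] / (p₁ − p₂)²
  = (1.960 + 1.036)² · (0.32·0.68 + 0.22·0.78) / (0.10)²
  = (2.996)² · (0.2176 + 0.1716) / 0.0100
  = 8.9760 · 0.3892 / 0.0100
  = 349.35
Round up → n = 350 per group.

n = 350 per group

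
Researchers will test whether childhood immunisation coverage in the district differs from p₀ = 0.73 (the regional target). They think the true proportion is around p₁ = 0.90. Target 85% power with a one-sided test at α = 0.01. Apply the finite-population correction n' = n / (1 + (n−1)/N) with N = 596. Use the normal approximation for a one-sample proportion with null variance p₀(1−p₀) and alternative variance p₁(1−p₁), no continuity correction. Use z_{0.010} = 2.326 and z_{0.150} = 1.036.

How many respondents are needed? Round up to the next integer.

n = [z_α·√(p₀q₀) + z_β·√(p₁q₁)]² / (p₁ − p₀)²
  = [2.326·√(0.73·0.27) + 1.036·√(0.90·0.10)]² / (0.17)²
  = [2.326·0.4440 + 1.036·0.3000]² / 0.0289
  = [1.3434]² / 0.0289
  = 62.45
Finite-population correction (N = 596): 62.45 / (1 + (62.45 − 1)/596) = 56.61.
Round up → n = 57.

n = 57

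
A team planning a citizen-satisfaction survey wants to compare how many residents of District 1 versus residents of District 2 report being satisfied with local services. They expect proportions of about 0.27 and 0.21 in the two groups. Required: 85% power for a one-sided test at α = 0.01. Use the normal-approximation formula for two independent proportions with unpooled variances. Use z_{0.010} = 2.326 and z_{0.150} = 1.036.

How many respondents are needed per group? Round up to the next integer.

n = (z_α + z_β)² · [p₁(1−p₁) + p₂(1−p₂)] / (p₁ − p₂)²
  = (2.326 + 1.036)² · (0.27·0.73 + 0.21·0.79) / (0.06)²
  = (3.362)² · (0.1971 + 0.1659) / 0.0036
  = 11.3030 · 0.3630 / 0.0036
  = 1139.72
Round up → n = 1140 per group.

n = 1140 per group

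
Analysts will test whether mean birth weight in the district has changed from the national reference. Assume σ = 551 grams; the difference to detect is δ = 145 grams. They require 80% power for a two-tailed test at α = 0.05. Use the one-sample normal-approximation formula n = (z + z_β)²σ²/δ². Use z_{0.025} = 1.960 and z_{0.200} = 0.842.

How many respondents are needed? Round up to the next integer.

n = 114

n = (z_{α/2} + z_β)² · σ² / δ²
  = (1.960 + 0.842)² · 551² / 145²
  = 7.8512 · 303601 / 21025
  = 113.37
Round up → n = 114.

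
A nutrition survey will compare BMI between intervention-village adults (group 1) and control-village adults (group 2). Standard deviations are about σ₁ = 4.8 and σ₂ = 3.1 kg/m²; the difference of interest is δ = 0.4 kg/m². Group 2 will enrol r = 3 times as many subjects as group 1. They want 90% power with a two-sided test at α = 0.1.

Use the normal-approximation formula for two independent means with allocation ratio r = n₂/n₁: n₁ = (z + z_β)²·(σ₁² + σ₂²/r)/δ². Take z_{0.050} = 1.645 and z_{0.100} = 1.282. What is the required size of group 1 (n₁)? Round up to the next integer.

n₁ = 1406

n₁ = (z_{α/2} + z_β)² · (σ₁² + σ₂²/r) / δ²
   = (1.645 + 1.282)² · (4.8² + 3.1²/3) / 0.4²
   = 8.5673 · (23.04 + 3.2033) / 0.16
   = 8.5673 · 26.2433 / 0.16
   = 1405.22
Round up → n₁ = 1406; n₂ = r·n₁ = 3 × 1406 = 4218.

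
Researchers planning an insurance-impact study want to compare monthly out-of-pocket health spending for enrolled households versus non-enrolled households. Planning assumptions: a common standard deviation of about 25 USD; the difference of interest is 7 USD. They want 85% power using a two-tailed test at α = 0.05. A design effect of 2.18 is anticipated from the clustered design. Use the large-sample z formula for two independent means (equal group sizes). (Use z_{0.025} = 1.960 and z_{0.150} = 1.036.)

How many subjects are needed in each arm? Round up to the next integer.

n = 500 per group

n = (z_{α/2} + z_β)² · (σ₁² + σ₂²) / δ²
  = (1.960 + 1.036)² · (2·25² = 1250) / 7²
  = 8.9760 · 1250 / 49
  = 228.98
Design effect: 2.18 × 228.98 = 499.18.
Round up → n = 500 per group.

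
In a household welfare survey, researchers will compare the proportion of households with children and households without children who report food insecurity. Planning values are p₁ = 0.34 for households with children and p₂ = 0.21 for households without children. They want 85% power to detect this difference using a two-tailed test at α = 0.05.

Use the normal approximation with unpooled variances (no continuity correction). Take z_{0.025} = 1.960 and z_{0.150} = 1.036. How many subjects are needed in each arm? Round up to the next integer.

n = 208 per group

n = (z_{α/2} + z_β)² · [p₁(1−p₁) + p₂(1−p₂)] / (p₁ − p₂)²
  = (1.960 + 1.036)² · (0.34·0.66 + 0.21·0.79) / (0.13)²
  = (2.996)² · (0.2244 + 0.1659) / 0.0169
  = 8.9760 · 0.3903 / 0.0169
  = 207.30
Round up → n = 208 per group.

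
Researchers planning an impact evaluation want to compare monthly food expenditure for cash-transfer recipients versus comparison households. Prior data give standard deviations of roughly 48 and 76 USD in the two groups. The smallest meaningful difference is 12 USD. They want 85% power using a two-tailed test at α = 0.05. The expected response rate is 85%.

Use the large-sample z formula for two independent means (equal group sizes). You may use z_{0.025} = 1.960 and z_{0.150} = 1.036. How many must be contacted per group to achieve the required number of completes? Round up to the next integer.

n = (z_{α/2} + z_β)² · (σ₁² + σ₂²) / δ²
  = (1.960 + 1.036)² · (48² + 76² = 8080) / 12²
  = 8.9760 · 8080 / 144
  = 503.65
Adjust for 85% response: 503.65 / 0.85 = 592.53.
Round up → n = 593 per group.

n = 593 per group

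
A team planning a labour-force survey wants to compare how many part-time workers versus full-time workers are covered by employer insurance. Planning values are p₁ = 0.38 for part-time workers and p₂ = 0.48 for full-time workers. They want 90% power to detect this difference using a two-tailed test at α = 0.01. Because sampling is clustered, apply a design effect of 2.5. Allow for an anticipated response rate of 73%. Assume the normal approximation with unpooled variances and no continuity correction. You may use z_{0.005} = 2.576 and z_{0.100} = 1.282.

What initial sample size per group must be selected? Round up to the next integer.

n = 2474 per group

n = (z_{α/2} + z_β)² · [p₁(1−p₁) + p₂(1−p₂)] / (p₁ − p₂)²
  = (2.576 + 1.282)² · (0.38·0.62 + 0.48·0.52) / (-0.10)²
  = (3.858)² · (0.2356 + 0.2496) / 0.0100
  = 14.8842 · 0.4852 / 0.0100
  = 722.18
Design effect: 2.5 × 722.18 = 1805.45.
Adjust for 73% response: 1805.45 / 0.73 = 2473.22.
Round up → n = 2474 per group.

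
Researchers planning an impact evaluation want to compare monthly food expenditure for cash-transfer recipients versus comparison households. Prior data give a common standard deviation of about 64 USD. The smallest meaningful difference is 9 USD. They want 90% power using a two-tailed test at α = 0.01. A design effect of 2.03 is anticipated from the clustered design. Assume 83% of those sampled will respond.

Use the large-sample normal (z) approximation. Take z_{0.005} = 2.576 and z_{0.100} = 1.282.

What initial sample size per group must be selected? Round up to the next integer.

n = 3682 per group

n = (z_{α/2} + z_β)² · (σ₁² + σ₂²) / δ²
  = (2.576 + 1.282)² · (2·64² = 8192) / 9²
  = 14.8842 · 8192 / 81
  = 1505.32
Design effect: 2.03 × 1505.32 = 3055.80.
Adjust for 83% response: 3055.80 / 0.83 = 3681.69.
Round up → n = 3682 per group.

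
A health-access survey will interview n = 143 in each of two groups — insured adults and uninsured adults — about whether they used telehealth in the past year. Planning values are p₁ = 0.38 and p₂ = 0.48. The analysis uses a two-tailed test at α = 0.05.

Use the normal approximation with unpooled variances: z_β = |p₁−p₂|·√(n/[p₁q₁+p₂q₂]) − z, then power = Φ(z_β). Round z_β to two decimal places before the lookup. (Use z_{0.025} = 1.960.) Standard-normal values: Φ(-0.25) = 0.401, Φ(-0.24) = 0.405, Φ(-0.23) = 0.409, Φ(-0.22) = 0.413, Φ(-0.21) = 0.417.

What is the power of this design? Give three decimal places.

Power ≈ 0.405

z_β = |p₁−p₂|·√(n/[p₁q₁+p₂q₂]) − z_{α/2}
    = 0.10 · √(143/0.4852) − 1.960
    = 0.10 · 17.1675 − 1.960
    = 1.7168 − 1.960 = -0.2432 → -0.24
Power = Φ(-0.24) = 0.405.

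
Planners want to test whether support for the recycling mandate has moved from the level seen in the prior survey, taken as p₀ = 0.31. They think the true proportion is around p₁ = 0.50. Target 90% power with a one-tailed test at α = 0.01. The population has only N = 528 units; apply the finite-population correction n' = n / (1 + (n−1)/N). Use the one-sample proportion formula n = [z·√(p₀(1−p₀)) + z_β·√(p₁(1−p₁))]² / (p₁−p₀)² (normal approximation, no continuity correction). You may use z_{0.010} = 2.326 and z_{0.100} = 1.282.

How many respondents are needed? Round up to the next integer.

n = [z_α·√(p₀q₀) + z_β·√(p₁q₁)]² / (p₁ − p₀)²
  = [2.326·√(0.31·0.69) + 1.282·√(0.50·0.50)]² / (0.19)²
  = [2.326·0.4625 + 1.282·0.5000]² / 0.0361
  = [1.7168]² / 0.0361
  = 81.64
Finite-population correction (N = 528): 81.64 / (1 + (81.64 − 1)/528) = 70.82.
Round up → n = 71.

n = 71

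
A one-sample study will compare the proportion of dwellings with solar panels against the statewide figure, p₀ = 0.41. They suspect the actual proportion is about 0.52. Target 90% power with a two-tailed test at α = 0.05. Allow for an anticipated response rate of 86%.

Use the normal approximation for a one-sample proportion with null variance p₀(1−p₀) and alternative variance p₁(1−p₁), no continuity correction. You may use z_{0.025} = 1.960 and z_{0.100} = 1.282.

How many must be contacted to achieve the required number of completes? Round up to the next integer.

n = [z_{α/2}·√(p₀q₀) + z_β·√(p₁q₁)]² / (p₁ − p₀)²
  = [1.960·√(0.41·0.59) + 1.282·√(0.52·0.48)]² / (0.11)²
  = [1.960·0.4918 + 1.282·0.4996]² / 0.0121
  = [1.6045]² / 0.0121
  = 212.76
Adjust for 86% response: 212.76 / 0.86 = 247.39.
Round up → n = 248.

n = 248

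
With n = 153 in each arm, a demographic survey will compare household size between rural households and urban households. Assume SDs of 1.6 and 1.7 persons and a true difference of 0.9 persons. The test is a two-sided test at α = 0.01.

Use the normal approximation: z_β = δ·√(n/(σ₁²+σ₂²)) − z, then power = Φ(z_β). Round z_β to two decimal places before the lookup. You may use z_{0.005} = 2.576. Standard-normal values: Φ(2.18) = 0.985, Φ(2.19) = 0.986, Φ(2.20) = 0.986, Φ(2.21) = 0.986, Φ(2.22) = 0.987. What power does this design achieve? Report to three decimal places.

Power ≈ 0.986

z_β = δ·√(n/(σ₁²+σ₂²)) − z_{α/2}
    = 0.9 · √(153/5.45) − 2.576
    = 0.9 · 5.29843 − 2.576
    = 4.7686 − 2.576 = 2.1926 → 2.19
Power = Φ(2.19) = 0.986.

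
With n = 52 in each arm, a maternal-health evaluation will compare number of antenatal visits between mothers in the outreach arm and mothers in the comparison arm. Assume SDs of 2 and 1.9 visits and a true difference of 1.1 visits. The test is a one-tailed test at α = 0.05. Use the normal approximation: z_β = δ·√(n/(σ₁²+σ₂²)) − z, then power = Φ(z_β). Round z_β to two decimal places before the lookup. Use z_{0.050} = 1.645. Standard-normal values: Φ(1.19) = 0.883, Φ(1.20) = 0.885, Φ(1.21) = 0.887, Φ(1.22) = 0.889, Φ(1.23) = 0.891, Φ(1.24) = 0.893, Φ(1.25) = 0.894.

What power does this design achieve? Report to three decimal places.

Power ≈ 0.891

z_β = δ·√(n/(σ₁²+σ₂²)) − z_α
    = 1.1 · √(52/7.61) − 1.645
    = 1.1 · 2.61402 − 1.645
    = 2.8754 − 1.645 = 1.2304 → 1.23
Power = Φ(1.23) = 0.891.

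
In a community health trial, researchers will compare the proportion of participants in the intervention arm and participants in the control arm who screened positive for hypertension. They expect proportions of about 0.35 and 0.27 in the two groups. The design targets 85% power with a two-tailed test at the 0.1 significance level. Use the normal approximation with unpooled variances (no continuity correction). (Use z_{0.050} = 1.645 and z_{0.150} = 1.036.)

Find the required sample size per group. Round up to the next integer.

n = 477 per group

n = (z_{α/2} + z_β)² · [p₁(1−p₁) + p₂(1−p₂)] / (p₁ − p₂)²
  = (1.645 + 1.036)² · (0.35·0.65 + 0.27·0.73) / (0.08)²
  = (2.681)² · (0.2275 + 0.1971) / 0.0064
  = 7.1878 · 0.4246 / 0.0064
  = 476.86
Round up → n = 477 per group.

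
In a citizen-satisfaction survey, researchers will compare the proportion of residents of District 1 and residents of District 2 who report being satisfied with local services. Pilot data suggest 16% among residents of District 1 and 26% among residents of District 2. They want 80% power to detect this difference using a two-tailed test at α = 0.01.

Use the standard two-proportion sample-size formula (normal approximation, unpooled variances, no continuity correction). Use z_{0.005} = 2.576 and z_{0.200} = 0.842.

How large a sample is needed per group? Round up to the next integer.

n = (z_{α/2} + z_β)² · [p₁(1−p₁) + p₂(1−p₂)] / (p₁ − p₂)²
  = (2.576 + 0.842)² · (0.16·0.84 + 0.26·0.74) / (-0.10)²
  = (3.418)² · (0.1344 + 0.1924) / 0.0100
  = 11.6827 · 0.3268 / 0.0100
  = 381.79
Round up → n = 382 per group.

n = 382 per group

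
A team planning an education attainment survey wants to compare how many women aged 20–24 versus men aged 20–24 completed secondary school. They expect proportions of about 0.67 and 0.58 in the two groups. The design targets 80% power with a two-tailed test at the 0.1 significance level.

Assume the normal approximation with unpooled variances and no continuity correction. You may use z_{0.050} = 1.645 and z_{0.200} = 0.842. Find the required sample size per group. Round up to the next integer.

n = 355 per group

n = (z_{α/2} + z_β)² · [p₁(1−p₁) + p₂(1−p₂)] / (p₁ − p₂)²
  = (1.645 + 0.842)² · (0.67·0.33 + 0.58·0.42) / (0.09)²
  = (2.487)² · (0.2211 + 0.2436) / 0.0081
  = 6.1852 · 0.4647 / 0.0081
  = 354.85
Round up → n = 355 per group.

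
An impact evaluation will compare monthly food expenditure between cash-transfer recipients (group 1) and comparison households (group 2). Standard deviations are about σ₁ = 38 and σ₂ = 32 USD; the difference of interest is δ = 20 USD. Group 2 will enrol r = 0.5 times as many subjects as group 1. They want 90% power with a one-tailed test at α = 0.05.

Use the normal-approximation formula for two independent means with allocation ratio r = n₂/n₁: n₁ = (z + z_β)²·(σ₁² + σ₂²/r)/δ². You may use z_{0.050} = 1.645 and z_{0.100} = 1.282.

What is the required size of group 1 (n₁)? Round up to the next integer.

n₁ = 75

n₁ = (z_α + z_β)² · (σ₁² + σ₂²/r) / δ²
   = (1.645 + 1.282)² · (38² + 32²/0.5) / 20²
   = 8.5673 · (1444 + 2048) / 400
   = 8.5673 · 3492 / 400
   = 74.79
Round up → n₁ = 75; n₂ = r·n₁ = 0.5 × 75 = 38.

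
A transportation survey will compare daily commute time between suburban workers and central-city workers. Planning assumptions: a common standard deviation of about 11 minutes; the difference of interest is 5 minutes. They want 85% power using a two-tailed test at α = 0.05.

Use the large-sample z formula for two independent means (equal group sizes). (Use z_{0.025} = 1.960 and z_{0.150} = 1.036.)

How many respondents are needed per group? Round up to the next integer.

n = (z_{α/2} + z_β)² · (σ₁² + σ₂²) / δ²
  = (1.960 + 1.036)² · (2·11² = 242) / 5²
  = 8.9760 · 242 / 25
  = 86.89
Round up → n = 87 per group.

n = 87 per group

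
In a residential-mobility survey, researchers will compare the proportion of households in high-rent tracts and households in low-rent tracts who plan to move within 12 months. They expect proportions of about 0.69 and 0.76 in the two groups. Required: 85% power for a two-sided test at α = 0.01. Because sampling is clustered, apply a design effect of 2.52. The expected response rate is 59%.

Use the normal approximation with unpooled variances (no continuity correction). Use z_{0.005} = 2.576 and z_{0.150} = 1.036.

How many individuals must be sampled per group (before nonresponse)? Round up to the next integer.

n = 4507 per group

n = (z_{α/2} + z_β)² · [p₁(1−p₁) + p₂(1−p₂)] / (p₁ − p₂)²
  = (2.576 + 1.036)² · (0.69·0.31 + 0.76·0.24) / (-0.07)²
  = (3.612)² · (0.2139 + 0.1824) / 0.0049
  = 13.0465 · 0.3963 / 0.0049
  = 1055.17
Design effect: 2.52 × 1055.17 = 2659.03.
Adjust for 59% response: 2659.03 / 0.59 = 4506.84.
Round up → n = 4507 per group.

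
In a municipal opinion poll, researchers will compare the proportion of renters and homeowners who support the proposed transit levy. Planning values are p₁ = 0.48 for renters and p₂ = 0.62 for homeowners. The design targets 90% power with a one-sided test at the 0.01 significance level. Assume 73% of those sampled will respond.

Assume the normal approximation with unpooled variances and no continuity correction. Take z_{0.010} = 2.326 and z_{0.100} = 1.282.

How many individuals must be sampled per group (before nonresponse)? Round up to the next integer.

n = 442 per group

n = (z_α + z_β)² · [p₁(1−p₁) + p₂(1−p₂)] / (p₁ − p₂)²
  = (2.326 + 1.282)² · (0.48·0.52 + 0.62·0.38) / (-0.14)²
  = (3.608)² · (0.2496 + 0.2356) / 0.0196
  = 13.0177 · 0.4852 / 0.0196
  = 322.25
Adjust for 73% response: 322.25 / 0.73 = 441.44.
Round up → n = 442 per group.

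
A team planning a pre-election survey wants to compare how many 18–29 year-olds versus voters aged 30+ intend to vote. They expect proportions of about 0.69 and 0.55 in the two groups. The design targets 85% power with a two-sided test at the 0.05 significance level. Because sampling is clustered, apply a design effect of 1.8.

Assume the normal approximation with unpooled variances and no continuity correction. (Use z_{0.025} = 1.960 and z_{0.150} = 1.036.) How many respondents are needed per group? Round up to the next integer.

n = 381 per group

n = (z_{α/2} + z_β)² · [p₁(1−p₁) + p₂(1−p₂)] / (p₁ − p₂)²
  = (1.960 + 1.036)² · (0.69·0.31 + 0.55·0.45) / (0.14)²
  = (2.996)² · (0.2139 + 0.2475) / 0.0196
  = 8.9760 · 0.4614 / 0.0196
  = 211.30
Design effect: 1.8 × 211.30 = 380.34.
Round up → n = 381 per group.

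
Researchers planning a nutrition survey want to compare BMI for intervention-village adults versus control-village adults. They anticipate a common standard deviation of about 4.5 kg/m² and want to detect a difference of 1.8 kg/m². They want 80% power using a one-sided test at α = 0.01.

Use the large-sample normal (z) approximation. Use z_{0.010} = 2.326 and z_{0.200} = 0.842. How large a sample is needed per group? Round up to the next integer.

n = (z_α + z_β)² · (σ₁² + σ₂²) / δ²
  = (2.326 + 0.842)² · (2·4.5² = 40.5) / 1.8²
  = 10.0362 · 40.5 / 3.24
  = 125.45
Round up → n = 126 per group.

n = 126 per group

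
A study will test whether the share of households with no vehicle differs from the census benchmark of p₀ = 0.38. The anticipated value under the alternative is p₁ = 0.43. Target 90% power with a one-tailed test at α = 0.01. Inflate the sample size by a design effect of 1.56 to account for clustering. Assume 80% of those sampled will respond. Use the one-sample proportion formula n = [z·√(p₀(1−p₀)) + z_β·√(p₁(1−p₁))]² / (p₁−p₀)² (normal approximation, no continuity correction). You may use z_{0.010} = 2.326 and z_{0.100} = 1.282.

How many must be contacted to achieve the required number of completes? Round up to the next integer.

n = [z_α·√(p₀q₀) + z_β·√(p₁q₁)]² / (p₁ − p₀)²
  = [2.326·√(0.38·0.62) + 1.282·√(0.43·0.57)]² / (0.05)²
  = [2.326·0.4854 + 1.282·0.4951]² / 0.0025
  = [1.7637]² / 0.0025
  = 1244.25
Design effect: 1.56 × 1244.25 = 1941.03.
Adjust for 80% response: 1941.03 / 0.80 = 2426.29.
Round up → n = 2427.

n = 2427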